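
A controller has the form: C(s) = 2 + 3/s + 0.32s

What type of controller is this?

This is a Proportional-Integral-Derivative (PID) controller.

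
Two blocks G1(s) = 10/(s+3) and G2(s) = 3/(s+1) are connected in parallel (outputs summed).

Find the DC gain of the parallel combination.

Parallel: G_eq = G1 + G2. DC gain = G1(0) + G2(0) = 10/3 + 3/1 = 3.3333 + 3 = 6.3333.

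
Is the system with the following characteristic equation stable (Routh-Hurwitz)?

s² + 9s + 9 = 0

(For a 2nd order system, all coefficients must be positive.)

Coefficients: 1, 9, 9. All positive, so system is stable.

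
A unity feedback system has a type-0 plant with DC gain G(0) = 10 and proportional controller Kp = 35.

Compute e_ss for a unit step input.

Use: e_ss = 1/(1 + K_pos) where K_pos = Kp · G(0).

K_pos = Kp · G(0) = 35 × 10 = 350. e_ss = 1/(1 + 350) = 0.0028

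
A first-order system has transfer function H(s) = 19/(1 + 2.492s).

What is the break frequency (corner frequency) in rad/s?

Corner frequency = 1/τ = 1/2.492 = 0.401 rad/s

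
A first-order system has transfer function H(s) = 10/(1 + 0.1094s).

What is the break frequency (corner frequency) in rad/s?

Corner frequency = 1/τ = 1/0.1094 = 9.141 rad/s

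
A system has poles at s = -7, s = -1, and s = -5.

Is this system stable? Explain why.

All poles are in the left half-plane. System is stable.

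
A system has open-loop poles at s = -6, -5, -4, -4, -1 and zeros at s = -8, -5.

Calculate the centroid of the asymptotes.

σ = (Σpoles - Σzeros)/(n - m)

σ = (Σpoles - Σzeros)/(n - m) = (-20 - (-13))/(5 - 2) = -7/3 = -2.33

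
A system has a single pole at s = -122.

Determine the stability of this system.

Pole at s = -122 is in the left half-plane. Stable.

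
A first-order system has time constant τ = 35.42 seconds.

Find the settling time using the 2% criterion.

For first-order system, 2% settling time ≈ 4τ = 4 × 35.42 = 141.68 s.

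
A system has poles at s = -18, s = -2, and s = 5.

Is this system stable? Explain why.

Pole(s) at s = 5 are not in the left half-plane. System is unstable.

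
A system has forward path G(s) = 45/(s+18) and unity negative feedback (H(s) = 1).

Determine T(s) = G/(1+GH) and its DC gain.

T(s) = G/(1+GH) = [45/(s+18)] / [1 + 45/(s+18)] = 45/(s+18+45) = 45/(s+63). DC gain = 45/63 = 0.7143.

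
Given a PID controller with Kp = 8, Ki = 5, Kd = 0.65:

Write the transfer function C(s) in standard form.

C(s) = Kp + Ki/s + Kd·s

Substituting values: C(s) = 8 + 5/s + 0.65s = (0.65s² + 8s + 5)/s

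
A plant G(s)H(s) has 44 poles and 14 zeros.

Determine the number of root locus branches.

Root locus has n branches where n = number of poles = 44.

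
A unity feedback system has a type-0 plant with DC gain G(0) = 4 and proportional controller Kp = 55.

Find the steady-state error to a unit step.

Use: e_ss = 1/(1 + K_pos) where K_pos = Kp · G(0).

K_pos = Kp · G(0) = 55 × 4 = 220. e_ss = 1/(1 + 220) = 0.0045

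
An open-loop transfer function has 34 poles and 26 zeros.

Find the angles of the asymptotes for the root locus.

n - m = 34 - 26 = 8. Angles: θk = (2k + 1)·180°/8 = 22.5°, 67.5°, 112.5°, 157.5°, 202.5°, 247.5°, 292.5°, 337.5°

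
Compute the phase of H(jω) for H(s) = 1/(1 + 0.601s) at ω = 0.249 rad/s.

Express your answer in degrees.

Phase = -arctan(ωτ) = -arctan(0.249 × 0.601) = -8.5°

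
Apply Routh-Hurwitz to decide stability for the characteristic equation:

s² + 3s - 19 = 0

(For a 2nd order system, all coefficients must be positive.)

Coefficients: 1, 3, -19. c=-19 not positive, so system is unstable.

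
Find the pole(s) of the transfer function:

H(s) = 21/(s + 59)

Pole is where denominator = 0: s + 59 = 0, so s = -59.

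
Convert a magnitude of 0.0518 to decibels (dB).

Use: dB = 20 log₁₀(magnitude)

dB = 20 log₁₀(0.0518) = -25.7 dB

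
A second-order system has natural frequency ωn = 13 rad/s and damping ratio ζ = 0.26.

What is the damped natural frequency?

ωd = ωn√(1 - ζ²) = 13√(1 - 0.26²) = 12.55 rad/s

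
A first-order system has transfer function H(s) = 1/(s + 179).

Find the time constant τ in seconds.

For H(s) = 1/(s + 1/τ), the pole is at -1/τ = -179, so τ = 1/179 = 0.0056 s.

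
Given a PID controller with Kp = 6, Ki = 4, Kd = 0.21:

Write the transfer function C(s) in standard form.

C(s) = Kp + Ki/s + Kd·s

Substituting values: C(s) = 6 + 4/s + 0.21s = (0.21s² + 6s + 4)/s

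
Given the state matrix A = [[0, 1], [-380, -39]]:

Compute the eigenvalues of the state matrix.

det(A - λI) = λ² - (-39)λ + 380 = (λ - (-19))(λ - (-20)). Eigenvalues: -19, -20.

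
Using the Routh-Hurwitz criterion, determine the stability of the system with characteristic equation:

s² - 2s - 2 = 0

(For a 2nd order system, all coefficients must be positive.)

Coefficients: 1, -2, -2. b=-2, c=-2 not positive, so system is unstable.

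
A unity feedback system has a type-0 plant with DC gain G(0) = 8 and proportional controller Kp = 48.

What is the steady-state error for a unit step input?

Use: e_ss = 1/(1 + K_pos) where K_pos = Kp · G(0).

K_pos = Kp · G(0) = 48 × 8 = 384. e_ss = 1/(1 + 384) = 0.0026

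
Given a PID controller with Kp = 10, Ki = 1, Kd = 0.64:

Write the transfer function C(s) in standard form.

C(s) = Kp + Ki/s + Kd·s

Substituting values: C(s) = 10 + 1/s + 0.64s = (0.64s² + 10s + 1)/s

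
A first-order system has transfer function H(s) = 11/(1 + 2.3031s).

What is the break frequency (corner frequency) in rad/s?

Corner frequency = 1/τ = 1/2.3031 = 0.434 rad/s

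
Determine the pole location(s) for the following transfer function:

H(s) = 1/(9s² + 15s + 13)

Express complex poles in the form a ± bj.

Discriminant = 15² - 4×9×13 = 225 - 468 = -243 < 0, so the poles are a complex conjugate pair s = (-15 ± j√243)/(2×9). Real part = -15/(2×9) = -15/18 ≈ -0.8333; imaginary part = ±√243/(2×9) ≈ 0.8660. Poles: s = -0.8333 ± 0.8660j.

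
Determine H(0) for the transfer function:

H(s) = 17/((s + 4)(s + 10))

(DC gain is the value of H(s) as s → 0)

DC gain = H(0) = 17/(4 × 10) = 17/40 = 0.425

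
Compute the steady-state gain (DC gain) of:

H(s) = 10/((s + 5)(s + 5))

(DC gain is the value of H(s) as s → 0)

DC gain = H(0) = 10/(5 × 5) = 10/25 = 0.4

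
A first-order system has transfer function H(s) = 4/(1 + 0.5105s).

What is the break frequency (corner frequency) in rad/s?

Corner frequency = 1/τ = 1/0.5105 = 1.959 rad/s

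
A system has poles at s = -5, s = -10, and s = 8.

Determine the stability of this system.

Pole(s) at s = 8 are not in the left half-plane. System is unstable.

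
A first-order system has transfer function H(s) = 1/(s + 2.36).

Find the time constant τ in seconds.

For H(s) = 1/(s + 1/τ), the pole is at -1/τ = -2.36, so τ = 1/2.36 = 0.4237 s.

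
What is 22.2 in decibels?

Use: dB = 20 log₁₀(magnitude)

dB = 20 log₁₀(22.2) = 26.9 dB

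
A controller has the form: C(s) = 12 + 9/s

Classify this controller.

This is a Proportional-Integral (PI) controller.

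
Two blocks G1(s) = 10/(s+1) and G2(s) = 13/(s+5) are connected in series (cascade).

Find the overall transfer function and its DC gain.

Series: multiply transfer functions. G_eq = 10/(s+1) × 13/(s+5) = 130/((s+1)(s+5)). DC gain = 130/(1×5) = 26.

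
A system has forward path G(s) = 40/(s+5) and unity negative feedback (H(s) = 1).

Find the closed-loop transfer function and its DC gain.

T(s) = G/(1+GH) = [40/(s+5)] / [1 + 40/(s+5)] = 40/(s+5+40) = 40/(s+45). DC gain = 40/45 = 0.8889.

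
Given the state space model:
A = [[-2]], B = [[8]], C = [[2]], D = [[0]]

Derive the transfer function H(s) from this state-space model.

(sI - A)⁻¹ = 1/(s + 2). H(s) = 2 × 8/(s + 2) + 0 = 16/(s + 2).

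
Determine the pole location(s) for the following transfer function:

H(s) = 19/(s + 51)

Pole is where denominator = 0: s + 51 = 0, so s = -51.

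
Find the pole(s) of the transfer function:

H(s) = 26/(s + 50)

Pole is where denominator = 0: s + 50 = 0, so s = -50.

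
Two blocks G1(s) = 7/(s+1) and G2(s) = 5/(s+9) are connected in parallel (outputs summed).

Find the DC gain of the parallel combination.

Parallel: G_eq = G1 + G2. DC gain = G1(0) + G2(0) = 7/1 + 5/9 = 7 + 0.5556 = 7.5556.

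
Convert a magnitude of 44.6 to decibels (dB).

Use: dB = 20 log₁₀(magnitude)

dB = 20 log₁₀(44.6) = 33.0 dB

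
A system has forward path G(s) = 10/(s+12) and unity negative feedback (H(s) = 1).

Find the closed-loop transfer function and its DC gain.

T(s) = G/(1+GH) = [10/(s+12)] / [1 + 10/(s+12)] = 10/(s+12+10) = 10/(s+22). DC gain = 10/22 = 0.4545.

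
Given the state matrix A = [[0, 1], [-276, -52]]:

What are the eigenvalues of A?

det(A - λI) = λ² - (-52)λ + 276 = (λ - (-46))(λ - (-6)). Eigenvalues: -46, -6.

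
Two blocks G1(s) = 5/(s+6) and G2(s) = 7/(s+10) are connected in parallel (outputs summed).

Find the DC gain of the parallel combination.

Parallel: G_eq = G1 + G2. DC gain = G1(0) + G2(0) = 5/6 + 7/10 = 0.8333 + 0.7 = 1.5333.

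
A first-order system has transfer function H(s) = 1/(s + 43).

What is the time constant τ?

For H(s) = 1/(s + 1/τ), the pole is at -1/τ = -43, so τ = 1/43 = 0.0233 s.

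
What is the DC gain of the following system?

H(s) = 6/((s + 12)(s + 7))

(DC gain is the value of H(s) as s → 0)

DC gain = H(0) = 6/(12 × 7) = 6/84 = 0.0714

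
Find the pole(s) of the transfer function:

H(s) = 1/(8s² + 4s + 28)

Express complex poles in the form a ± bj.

Discriminant = 4² - 4×8×28 = 16 - 896 = -880 < 0, so the poles are a complex conjugate pair s = (-4 ± j√880)/(2×8). Real part = -4/(2×8) = -4/16 = -0.25; imaginary part = ±√880/(2×8) ≈ 1.8540. Poles: s = -0.25 ± 1.8540j.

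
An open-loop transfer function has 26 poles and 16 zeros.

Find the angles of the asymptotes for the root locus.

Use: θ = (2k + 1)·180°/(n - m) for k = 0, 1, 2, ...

n - m = 26 - 16 = 10. Angles: θk = (2k + 1)·180°/10 = 18°, 54°, 90°, 126°, 162°, 198°, 234°, 270°, 306°, 342°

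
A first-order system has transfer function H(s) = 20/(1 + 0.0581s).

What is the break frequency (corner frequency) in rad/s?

Corner frequency = 1/τ = 1/0.0581 = 17.212 rad/s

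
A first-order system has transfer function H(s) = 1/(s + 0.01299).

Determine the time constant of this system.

For H(s) = 1/(s + 1/τ), the pole is at -1/τ = -0.01299, so τ = 1/0.01299 = 76.98 s.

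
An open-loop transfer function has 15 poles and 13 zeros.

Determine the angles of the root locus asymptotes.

n - m = 15 - 13 = 2. Angles: θk = (2k + 1)·180°/2 = 90°, 270°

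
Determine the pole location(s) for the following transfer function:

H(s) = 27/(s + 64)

Pole is where denominator = 0: s + 64 = 0, so s = -64.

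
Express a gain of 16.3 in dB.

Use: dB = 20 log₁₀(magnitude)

dB = 20 log₁₀(16.3) = 24.2 dB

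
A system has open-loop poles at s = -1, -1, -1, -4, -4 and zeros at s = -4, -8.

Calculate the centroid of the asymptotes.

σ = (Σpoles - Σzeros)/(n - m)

σ = (Σpoles - Σzeros)/(n - m) = (-11 - (-12))/(5 - 2) = 1/3 = 0.33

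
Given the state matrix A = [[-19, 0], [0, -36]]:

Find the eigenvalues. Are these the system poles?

For diagonal matrix, eigenvalues are diagonal entries: λ₁ = -19, λ₂ = -36. Eigenvalues of A = system poles.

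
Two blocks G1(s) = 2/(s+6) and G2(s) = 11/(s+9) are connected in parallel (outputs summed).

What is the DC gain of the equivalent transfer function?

Parallel: G_eq = G1 + G2. DC gain = G1(0) + G2(0) = 2/6 + 11/9 = 0.3333 + 1.2222 = 1.5556.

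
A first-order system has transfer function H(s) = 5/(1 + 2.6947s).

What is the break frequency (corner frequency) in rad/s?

Corner frequency = 1/τ = 1/2.6947 = 0.371 rad/s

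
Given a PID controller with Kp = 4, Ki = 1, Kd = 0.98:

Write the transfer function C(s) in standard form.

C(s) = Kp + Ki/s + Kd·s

Substituting values: C(s) = 4 + 1/s + 0.98s = (0.98s² + 4s + 1)/s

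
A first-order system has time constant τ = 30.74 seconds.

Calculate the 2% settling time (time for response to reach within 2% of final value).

For first-order system, 2% settling time ≈ 4τ = 4 × 30.74 = 122.96 s.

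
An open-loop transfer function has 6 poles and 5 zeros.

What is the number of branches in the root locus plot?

Root locus has n branches where n = number of poles = 6.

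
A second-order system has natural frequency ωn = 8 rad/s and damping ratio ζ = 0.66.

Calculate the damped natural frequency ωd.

ωd = ωn√(1 - ζ²) = 8√(1 - 0.66²) = 6.01 rad/s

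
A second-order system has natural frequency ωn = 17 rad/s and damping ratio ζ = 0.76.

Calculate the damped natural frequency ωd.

ωd = ωn√(1 - ζ²) = 17√(1 - 0.76²) = 11.05 rad/s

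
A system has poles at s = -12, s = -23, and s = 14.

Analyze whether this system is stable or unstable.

Pole(s) at s = 14 are not in the left half-plane. System is unstable.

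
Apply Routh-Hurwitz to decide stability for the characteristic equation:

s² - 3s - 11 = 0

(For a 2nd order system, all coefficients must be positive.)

Coefficients: 1, -3, -11. b=-3, c=-11 not positive, so system is unstable.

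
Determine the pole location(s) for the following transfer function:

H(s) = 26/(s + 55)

Pole is where denominator = 0: s + 55 = 0, so s = -55.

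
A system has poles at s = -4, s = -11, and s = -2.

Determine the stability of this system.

All poles are in the left half-plane. System is stable.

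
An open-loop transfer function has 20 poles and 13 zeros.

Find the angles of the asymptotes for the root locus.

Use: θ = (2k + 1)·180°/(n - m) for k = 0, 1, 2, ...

n - m = 20 - 13 = 7. Angles: θk = (2k + 1)·180°/7 = 25.71°, 77.14°, 128.57°, 180°, 231.43°, 282.86°, 334.29°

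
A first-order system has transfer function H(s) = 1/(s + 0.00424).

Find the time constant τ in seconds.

For H(s) = 1/(s + 1/τ), the pole is at -1/τ = -0.00424, so τ = 1/0.00424 = 235.8 s.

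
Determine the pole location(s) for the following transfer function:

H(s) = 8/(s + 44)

Pole is where denominator = 0: s + 44 = 0, so s = -44.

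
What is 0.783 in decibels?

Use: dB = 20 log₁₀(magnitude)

dB = 20 log₁₀(0.783) = -2.1 dB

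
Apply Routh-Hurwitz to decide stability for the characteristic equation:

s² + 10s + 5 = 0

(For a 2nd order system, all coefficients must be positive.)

Coefficients: 1, 10, 5. All positive, so system is stable.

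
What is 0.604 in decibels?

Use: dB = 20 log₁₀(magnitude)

dB = 20 log₁₀(0.604) = -4.4 dB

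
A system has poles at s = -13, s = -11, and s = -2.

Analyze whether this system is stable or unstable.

All poles are in the left half-plane. System is stable.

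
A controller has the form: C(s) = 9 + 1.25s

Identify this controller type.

This is a Proportional-Derivative (PD) controller.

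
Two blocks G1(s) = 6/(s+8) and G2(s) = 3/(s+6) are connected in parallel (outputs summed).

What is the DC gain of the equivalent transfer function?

Parallel: G_eq = G1 + G2. DC gain = G1(0) + G2(0) = 6/8 + 3/6 = 0.75 + 0.5 = 1.25.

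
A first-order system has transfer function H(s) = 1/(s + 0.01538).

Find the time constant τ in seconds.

For H(s) = 1/(s + 1/τ), the pole is at -1/τ = -0.01538, so τ = 1/0.01538 = 65.02 s.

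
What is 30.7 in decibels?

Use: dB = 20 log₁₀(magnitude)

dB = 20 log₁₀(30.7) = 29.7 dB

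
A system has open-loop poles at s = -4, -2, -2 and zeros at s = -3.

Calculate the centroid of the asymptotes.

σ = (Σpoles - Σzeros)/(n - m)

σ = (Σpoles - Σzeros)/(n - m) = (-8 - (-3))/(3 - 1) = -5/2 = -2.5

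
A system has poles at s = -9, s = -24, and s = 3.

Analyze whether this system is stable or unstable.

Pole(s) at s = 3 are not in the left half-plane. System is unstable.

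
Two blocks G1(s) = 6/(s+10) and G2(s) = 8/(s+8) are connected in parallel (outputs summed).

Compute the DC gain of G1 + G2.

Parallel: G_eq = G1 + G2. DC gain = G1(0) + G2(0) = 6/10 + 8/8 = 0.6 + 1 = 1.6.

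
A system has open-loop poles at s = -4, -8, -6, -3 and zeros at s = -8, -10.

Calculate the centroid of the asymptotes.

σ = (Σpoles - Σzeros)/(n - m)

σ = (Σpoles - Σzeros)/(n - m) = (-21 - (-18))/(4 - 2) = -3/2 = -1.5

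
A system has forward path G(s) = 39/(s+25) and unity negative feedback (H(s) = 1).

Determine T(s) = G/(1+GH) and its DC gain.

T(s) = G/(1+GH) = [39/(s+25)] / [1 + 39/(s+25)] = 39/(s+25+39) = 39/(s+64). DC gain = 39/64 = 0.609375.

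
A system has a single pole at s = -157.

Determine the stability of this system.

Pole at s = -157 is in the left half-plane. Stable.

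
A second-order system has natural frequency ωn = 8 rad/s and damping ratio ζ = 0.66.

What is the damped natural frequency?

ωd = ωn√(1 - ζ²) = 8√(1 - 0.66²) = 6.01 rad/s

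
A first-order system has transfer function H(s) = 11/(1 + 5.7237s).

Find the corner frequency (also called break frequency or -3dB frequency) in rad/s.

Corner frequency = 1/τ = 1/5.7237 = 0.175 rad/s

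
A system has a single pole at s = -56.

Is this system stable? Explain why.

Pole at s = -56 is in the left half-plane. Stable.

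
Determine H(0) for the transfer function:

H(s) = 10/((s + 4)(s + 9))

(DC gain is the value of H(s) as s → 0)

DC gain = H(0) = 10/(4 × 9) = 10/36 = 0.2778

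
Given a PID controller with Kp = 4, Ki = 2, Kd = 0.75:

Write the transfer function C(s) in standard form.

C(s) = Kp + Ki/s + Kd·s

Substituting values: C(s) = 4 + 2/s + 0.75s = (0.75s² + 4s + 2)/s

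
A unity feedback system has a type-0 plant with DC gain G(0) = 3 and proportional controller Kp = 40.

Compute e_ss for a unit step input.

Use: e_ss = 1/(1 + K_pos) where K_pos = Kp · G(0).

K_pos = Kp · G(0) = 40 × 3 = 120. e_ss = 1/(1 + 120) = 0.0083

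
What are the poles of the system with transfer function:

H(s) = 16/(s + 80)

Pole is where denominator = 0: s + 80 = 0, so s = -80.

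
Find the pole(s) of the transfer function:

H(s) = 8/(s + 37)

Pole is where denominator = 0: s + 37 = 0, so s = -37.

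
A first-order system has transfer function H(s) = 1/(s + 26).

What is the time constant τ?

For H(s) = 1/(s + 1/τ), the pole is at -1/τ = -26, so τ = 1/26 = 0.0385 s.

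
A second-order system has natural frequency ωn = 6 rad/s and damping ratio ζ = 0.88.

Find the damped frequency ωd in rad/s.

ωd = ωn√(1 - ζ²) = 6√(1 - 0.88²) = 2.85 rad/s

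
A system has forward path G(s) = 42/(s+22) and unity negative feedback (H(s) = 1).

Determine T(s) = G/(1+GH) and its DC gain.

T(s) = G/(1+GH) = [42/(s+22)] / [1 + 42/(s+22)] = 42/(s+22+42) = 42/(s+64). DC gain = 42/64 = 0.65625.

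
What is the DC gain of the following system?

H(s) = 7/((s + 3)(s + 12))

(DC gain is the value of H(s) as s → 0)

DC gain = H(0) = 7/(3 × 12) = 7/36 = 0.1944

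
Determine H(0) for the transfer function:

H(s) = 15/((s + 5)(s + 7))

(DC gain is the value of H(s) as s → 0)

DC gain = H(0) = 15/(5 × 7) = 15/35 = 0.4286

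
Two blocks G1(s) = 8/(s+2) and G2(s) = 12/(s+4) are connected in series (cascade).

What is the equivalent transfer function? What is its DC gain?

Series: multiply transfer functions. G_eq = 8/(s+2) × 12/(s+4) = 96/((s+2)(s+4)). DC gain = 96/(2×4) = 12.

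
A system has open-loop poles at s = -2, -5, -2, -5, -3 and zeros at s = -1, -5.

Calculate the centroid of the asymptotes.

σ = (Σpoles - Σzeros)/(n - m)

σ = (Σpoles - Σzeros)/(n - m) = (-17 - (-6))/(5 - 2) = -11/3 = -3.67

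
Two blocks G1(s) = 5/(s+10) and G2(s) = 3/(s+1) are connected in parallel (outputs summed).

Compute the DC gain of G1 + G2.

Parallel: G_eq = G1 + G2. DC gain = G1(0) + G2(0) = 5/10 + 3/1 = 0.5 + 3 = 3.5.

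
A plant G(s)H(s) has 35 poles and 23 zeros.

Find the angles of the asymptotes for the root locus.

n - m = 35 - 23 = 12. Angles: θk = (2k + 1)·180°/12 = 15°, 45°, 75°, 105°, 135°, 165°, 195°, 225°, 255°, 285°, 315°, 345°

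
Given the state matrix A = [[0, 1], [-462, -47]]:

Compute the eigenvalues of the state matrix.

det(A - λI) = λ² - (-47)λ + 462 = (λ - (-14))(λ - (-33)). Eigenvalues: -14, -33.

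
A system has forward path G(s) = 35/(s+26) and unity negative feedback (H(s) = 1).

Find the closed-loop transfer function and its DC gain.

T(s) = G/(1+GH) = [35/(s+26)] / [1 + 35/(s+26)] = 35/(s+26+35) = 35/(s+61). DC gain = 35/61 = 0.5738.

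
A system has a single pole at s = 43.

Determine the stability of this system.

Pole at s = 43 is in the right half-plane. Unstable.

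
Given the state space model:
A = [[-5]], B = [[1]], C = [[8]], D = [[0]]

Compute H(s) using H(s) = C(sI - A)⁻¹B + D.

(sI - A)⁻¹ = 1/(s + 5). H(s) = 8 × 1/(s + 5) + 0 = 8/(s + 5).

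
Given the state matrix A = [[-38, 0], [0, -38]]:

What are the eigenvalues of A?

For diagonal matrix, eigenvalues are diagonal entries: λ₁ = -38, λ₂ = -38.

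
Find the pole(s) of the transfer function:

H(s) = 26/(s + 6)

Pole is where denominator = 0: s + 6 = 0, so s = -6.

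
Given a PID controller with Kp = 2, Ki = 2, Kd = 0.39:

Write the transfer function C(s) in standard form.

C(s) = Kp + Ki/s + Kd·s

Substituting values: C(s) = 2 + 2/s + 0.39s = (0.39s² + 2s + 2)/s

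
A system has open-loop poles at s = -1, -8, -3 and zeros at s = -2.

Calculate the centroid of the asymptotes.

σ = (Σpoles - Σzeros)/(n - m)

σ = (Σpoles - Σzeros)/(n - m) = (-12 - (-2))/(3 - 1) = -10/2 = -5.0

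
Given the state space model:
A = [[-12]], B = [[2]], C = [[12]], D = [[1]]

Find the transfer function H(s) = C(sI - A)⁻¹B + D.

(sI - A)⁻¹ = 1/(s + 12). H(s) = 12×2/(s + 12) + 1 = (s + 36)/(s + 12).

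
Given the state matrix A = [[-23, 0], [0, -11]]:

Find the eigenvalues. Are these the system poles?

For diagonal matrix, eigenvalues are diagonal entries: λ₁ = -23, λ₂ = -11. Eigenvalues of A = system poles.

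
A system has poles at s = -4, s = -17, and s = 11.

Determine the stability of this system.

Pole(s) at s = 11 are not in the left half-plane. System is unstable.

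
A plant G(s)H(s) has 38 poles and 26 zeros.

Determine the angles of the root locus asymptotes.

n - m = 38 - 26 = 12. Angles: θk = (2k + 1)·180°/12 = 15°, 45°, 75°, 105°, 135°, 165°, 195°, 225°, 255°, 285°, 315°, 345°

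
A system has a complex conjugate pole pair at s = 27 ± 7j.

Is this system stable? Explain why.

Real part of poles is 27 (> 0, right half-plane). Unstable.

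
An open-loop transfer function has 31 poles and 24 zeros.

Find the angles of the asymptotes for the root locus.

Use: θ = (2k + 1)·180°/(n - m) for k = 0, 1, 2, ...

n - m = 31 - 24 = 7. Angles: θk = (2k + 1)·180°/7 = 25.71°, 77.14°, 128.57°, 180°, 231.43°, 282.86°, 334.29°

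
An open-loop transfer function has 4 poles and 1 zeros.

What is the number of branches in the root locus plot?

Root locus has n branches where n = number of poles = 4.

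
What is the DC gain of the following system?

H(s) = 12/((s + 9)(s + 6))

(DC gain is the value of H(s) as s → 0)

DC gain = H(0) = 12/(9 × 6) = 12/54 = 0.2222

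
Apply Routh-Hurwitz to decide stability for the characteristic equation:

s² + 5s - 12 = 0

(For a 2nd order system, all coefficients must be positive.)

Coefficients: 1, 5, -12. c=-12 not positive, so system is unstable.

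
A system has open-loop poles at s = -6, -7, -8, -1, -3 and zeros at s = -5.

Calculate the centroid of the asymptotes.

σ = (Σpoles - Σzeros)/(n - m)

σ = (Σpoles - Σzeros)/(n - m) = (-25 - (-5))/(5 - 1) = -20/4 = -5.0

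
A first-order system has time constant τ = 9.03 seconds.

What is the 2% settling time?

For first-order system, 2% settling time ≈ 4τ = 4 × 9.03 = 36.12 s.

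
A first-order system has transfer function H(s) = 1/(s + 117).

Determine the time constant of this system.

For H(s) = 1/(s + 1/τ), the pole is at -1/τ = -117, so τ = 1/117 = 0.0085 s.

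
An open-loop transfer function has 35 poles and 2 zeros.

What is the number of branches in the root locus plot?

Root locus has n branches where n = number of poles = 35.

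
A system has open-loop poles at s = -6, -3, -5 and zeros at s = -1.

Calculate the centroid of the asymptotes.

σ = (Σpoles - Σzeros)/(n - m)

σ = (Σpoles - Σzeros)/(n - m) = (-14 - (-1))/(3 - 1) = -13/2 = -6.5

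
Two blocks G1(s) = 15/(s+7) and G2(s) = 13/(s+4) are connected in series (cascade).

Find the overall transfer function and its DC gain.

Series: multiply transfer functions. G_eq = 15/(s+7) × 13/(s+4) = 195/((s+7)(s+4)). DC gain = 195/(7×4) = 6.9643.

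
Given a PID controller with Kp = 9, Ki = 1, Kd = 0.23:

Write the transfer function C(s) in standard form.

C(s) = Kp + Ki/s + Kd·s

Substituting values: C(s) = 9 + 1/s + 0.23s = (0.23s² + 9s + 1)/s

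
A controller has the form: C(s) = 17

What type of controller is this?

This is a Proportional (P) controller.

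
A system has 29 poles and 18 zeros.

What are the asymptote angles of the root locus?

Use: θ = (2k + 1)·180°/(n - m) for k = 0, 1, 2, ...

n - m = 29 - 18 = 11. Angles: θk = (2k + 1)·180°/11 = 16.36°, 49.09°, 81.82°, 114.55°, 147.27°, 180°, 212.73°, 245.45°, 278.18°, 310.91°, 343.64°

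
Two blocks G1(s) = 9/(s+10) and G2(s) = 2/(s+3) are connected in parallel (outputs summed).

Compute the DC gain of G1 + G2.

Parallel: G_eq = G1 + G2. DC gain = G1(0) + G2(0) = 9/10 + 2/3 = 0.9 + 0.6667 = 1.5667.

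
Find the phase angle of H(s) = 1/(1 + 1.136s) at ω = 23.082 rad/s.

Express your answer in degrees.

Phase = -arctan(ωτ) = -arctan(23.082 × 1.136) = -87.8°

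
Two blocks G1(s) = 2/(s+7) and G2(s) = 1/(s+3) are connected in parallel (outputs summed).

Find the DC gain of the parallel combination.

Parallel: G_eq = G1 + G2. DC gain = G1(0) + G2(0) = 2/7 + 1/3 = 0.2857 + 0.3333 = 0.6190.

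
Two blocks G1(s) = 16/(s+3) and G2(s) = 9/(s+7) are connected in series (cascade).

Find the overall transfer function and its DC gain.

Series: multiply transfer functions. G_eq = 16/(s+3) × 9/(s+7) = 144/((s+3)(s+7)). DC gain = 144/(3×7) = 6.8571.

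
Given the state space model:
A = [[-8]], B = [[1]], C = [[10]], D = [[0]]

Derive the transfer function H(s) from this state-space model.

(sI - A)⁻¹ = 1/(s + 8). H(s) = 10 × 1/(s + 8) + 0 = 10/(s + 8).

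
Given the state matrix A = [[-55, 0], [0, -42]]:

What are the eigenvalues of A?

For diagonal matrix, eigenvalues are diagonal entries: λ₁ = -55, λ₂ = -42.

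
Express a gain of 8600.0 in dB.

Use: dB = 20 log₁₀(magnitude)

dB = 20 log₁₀(8600.0) = 78.7 dB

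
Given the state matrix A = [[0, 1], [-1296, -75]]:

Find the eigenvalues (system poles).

det(A - λI) = λ² - (-75)λ + 1296 = (λ - (-27))(λ - (-48)). Eigenvalues: -27, -48.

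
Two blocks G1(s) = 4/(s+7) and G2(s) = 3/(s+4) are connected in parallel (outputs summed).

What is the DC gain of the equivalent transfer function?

Parallel: G_eq = G1 + G2. DC gain = G1(0) + G2(0) = 4/7 + 3/4 = 0.5714 + 0.75 = 1.3214.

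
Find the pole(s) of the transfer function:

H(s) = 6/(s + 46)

Pole is where denominator = 0: s + 46 = 0, so s = -46.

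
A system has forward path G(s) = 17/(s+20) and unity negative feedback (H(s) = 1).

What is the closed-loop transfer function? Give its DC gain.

T(s) = G/(1+GH) = [17/(s+20)] / [1 + 17/(s+20)] = 17/(s+20+17) = 17/(s+37). DC gain = 17/37 = 0.4595.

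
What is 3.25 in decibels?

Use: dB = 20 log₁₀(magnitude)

dB = 20 log₁₀(3.25) = 10.2 dB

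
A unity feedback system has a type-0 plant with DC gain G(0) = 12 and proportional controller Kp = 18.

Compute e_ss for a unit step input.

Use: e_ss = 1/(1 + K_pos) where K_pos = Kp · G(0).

K_pos = Kp · G(0) = 18 × 12 = 216. e_ss = 1/(1 + 216) = 0.0046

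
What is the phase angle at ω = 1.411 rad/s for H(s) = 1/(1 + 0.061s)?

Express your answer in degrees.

Phase = -arctan(ωτ) = -arctan(1.411 × 0.061) = -4.9°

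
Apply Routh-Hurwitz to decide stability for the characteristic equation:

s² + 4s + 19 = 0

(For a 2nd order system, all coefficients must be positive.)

Coefficients: 1, 4, 19. All positive, so system is stable.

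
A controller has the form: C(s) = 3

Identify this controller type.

This is a Proportional (P) controller.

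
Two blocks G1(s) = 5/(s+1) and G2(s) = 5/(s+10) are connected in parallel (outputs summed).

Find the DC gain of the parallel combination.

Parallel: G_eq = G1 + G2. DC gain = G1(0) + G2(0) = 5/1 + 5/10 = 5 + 0.5 = 5.5.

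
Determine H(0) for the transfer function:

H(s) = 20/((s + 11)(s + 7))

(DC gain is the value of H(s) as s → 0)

DC gain = H(0) = 20/(11 × 7) = 20/77 = 0.2597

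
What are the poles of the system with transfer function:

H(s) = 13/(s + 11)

Pole is where denominator = 0: s + 11 = 0, so s = -11.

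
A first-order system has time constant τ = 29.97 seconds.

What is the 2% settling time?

For first-order system, 2% settling time ≈ 4τ = 4 × 29.97 = 119.88 s.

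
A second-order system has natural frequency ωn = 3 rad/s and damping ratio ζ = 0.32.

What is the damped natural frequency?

ωd = ωn√(1 - ζ²) = 3√(1 - 0.32²) = 2.84 rad/s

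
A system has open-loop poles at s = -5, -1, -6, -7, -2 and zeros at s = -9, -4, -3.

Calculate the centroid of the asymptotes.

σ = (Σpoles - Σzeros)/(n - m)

σ = (Σpoles - Σzeros)/(n - m) = (-21 - (-16))/(5 - 3) = -5/2 = -2.5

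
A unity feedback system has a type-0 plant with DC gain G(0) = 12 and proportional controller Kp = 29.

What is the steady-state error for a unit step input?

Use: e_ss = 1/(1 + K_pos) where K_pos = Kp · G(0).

K_pos = Kp · G(0) = 29 × 12 = 348. e_ss = 1/(1 + 348) = 0.0029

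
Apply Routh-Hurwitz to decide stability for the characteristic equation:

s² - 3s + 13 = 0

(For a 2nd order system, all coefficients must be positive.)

Coefficients: 1, -3, 13. b=-3 not positive, so system is unstable.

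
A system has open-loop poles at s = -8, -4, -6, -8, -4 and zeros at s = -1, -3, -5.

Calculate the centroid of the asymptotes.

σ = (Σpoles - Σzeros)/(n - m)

σ = (Σpoles - Σzeros)/(n - m) = (-30 - (-9))/(5 - 3) = -21/2 = -10.5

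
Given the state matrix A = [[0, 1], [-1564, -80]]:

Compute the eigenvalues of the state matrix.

det(A - λI) = λ² - (-80)λ + 1564 = (λ - (-34))(λ - (-46)). Eigenvalues: -34, -46.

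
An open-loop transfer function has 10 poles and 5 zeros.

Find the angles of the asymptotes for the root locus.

n - m = 10 - 5 = 5. Angles: θk = (2k + 1)·180°/5 = 36°, 108°, 180°, 252°, 324°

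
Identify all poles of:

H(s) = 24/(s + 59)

Pole is where denominator = 0: s + 59 = 0, so s = -59.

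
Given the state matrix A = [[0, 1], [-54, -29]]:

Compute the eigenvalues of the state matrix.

det(A - λI) = λ² - (-29)λ + 54 = (λ - (-27))(λ - (-2)). Eigenvalues: -27, -2.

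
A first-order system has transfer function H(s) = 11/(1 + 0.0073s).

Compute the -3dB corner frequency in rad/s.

Corner frequency = 1/τ = 1/0.0073 = 136.986 rad/s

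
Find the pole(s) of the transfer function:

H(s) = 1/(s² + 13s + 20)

Discriminant = 13² - 4×1×20 = 169 - 80 = 89 > 0, so two distinct real poles. Using quadratic formula: s = (-13 ± √89)/(2×1) = (-13 ± √89)/2, with √89 ≈ 9.4340. s₁ ≈ -1.7830, s₂ ≈ -11.2170. Poles: s₁ = -1.7830, s₂ = -11.2170.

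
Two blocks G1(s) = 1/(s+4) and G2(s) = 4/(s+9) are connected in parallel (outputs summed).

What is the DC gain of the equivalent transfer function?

Parallel: G_eq = G1 + G2. DC gain = G1(0) + G2(0) = 1/4 + 4/9 = 0.25 + 0.4444 = 0.6944.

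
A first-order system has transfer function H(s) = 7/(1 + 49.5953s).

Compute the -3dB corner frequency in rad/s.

Corner frequency = 1/τ = 1/49.5953 = 0.02 rad/s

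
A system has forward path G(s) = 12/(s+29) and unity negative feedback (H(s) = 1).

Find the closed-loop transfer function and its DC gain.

T(s) = G/(1+GH) = [12/(s+29)] / [1 + 12/(s+29)] = 12/(s+29+12) = 12/(s+41). DC gain = 12/41 = 0.2927.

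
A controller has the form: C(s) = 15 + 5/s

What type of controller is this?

This is a Proportional-Integral (PI) controller.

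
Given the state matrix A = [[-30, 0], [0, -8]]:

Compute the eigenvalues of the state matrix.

For diagonal matrix, eigenvalues are diagonal entries: λ₁ = -30, λ₂ = -8.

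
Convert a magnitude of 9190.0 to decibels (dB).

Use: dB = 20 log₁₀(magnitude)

dB = 20 log₁₀(9190.0) = 79.3 dB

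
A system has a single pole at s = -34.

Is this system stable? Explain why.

Pole at s = -34 is in the left half-plane. Stable.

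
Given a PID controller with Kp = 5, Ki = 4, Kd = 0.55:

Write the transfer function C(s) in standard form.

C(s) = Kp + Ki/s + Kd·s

Substituting values: C(s) = 5 + 4/s + 0.55s = (0.55s² + 5s + 4)/s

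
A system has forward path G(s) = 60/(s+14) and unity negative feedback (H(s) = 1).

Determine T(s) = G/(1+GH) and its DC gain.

T(s) = G/(1+GH) = [60/(s+14)] / [1 + 60/(s+14)] = 60/(s+14+60) = 60/(s+74). DC gain = 60/74 = 0.8108.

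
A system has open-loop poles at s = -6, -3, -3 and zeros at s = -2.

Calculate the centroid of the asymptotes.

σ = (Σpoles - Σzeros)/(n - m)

σ = (Σpoles - Σzeros)/(n - m) = (-12 - (-2))/(3 - 1) = -10/2 = -5.0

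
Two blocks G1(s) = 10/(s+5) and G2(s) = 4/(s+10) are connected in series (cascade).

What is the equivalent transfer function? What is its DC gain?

Series: multiply transfer functions. G_eq = 10/(s+5) × 4/(s+10) = 40/((s+5)(s+10)). DC gain = 40/(5×10) = 0.8.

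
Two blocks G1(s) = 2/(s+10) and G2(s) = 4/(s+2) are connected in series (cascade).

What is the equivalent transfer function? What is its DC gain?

Series: multiply transfer functions. G_eq = 2/(s+10) × 4/(s+2) = 8/((s+10)(s+2)). DC gain = 8/(10×2) = 0.4.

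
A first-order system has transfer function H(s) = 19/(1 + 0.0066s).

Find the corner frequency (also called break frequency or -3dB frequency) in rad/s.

Corner frequency = 1/τ = 1/0.0066 = 151.515 rad/s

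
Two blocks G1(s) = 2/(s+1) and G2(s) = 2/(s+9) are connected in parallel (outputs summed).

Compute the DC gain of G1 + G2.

Parallel: G_eq = G1 + G2. DC gain = G1(0) + G2(0) = 2/1 + 2/9 = 2 + 0.2222 = 2.2222.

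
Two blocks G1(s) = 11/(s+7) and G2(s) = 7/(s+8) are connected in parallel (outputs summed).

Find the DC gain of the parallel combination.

Parallel: G_eq = G1 + G2. DC gain = G1(0) + G2(0) = 11/7 + 7/8 = 1.5714 + 0.875 = 2.4464.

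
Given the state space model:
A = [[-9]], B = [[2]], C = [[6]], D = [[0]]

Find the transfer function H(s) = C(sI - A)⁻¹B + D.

(sI - A)⁻¹ = 1/(s + 9). H(s) = 6 × 2/(s + 9) + 0 = 12/(s + 9).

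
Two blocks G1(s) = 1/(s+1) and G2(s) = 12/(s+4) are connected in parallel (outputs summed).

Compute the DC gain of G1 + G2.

Parallel: G_eq = G1 + G2. DC gain = G1(0) + G2(0) = 1/1 + 12/4 = 1 + 3 = 4.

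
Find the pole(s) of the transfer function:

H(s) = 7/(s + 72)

Pole is where denominator = 0: s + 72 = 0, so s = -72.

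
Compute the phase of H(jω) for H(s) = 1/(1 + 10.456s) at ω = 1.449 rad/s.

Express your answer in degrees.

Phase = -arctan(ωτ) = -arctan(1.449 × 10.456) = -86.2°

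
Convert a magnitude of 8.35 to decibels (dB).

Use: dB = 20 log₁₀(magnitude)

dB = 20 log₁₀(8.35) = 18.4 dB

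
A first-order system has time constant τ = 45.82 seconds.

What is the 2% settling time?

For first-order system, 2% settling time ≈ 4τ = 4 × 45.82 = 183.28 s.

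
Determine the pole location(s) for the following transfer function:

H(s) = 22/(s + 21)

Pole is where denominator = 0: s + 21 = 0, so s = -21.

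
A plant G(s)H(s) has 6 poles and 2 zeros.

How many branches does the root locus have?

Root locus has n branches where n = number of poles = 6.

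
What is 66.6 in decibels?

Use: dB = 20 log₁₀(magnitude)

dB = 20 log₁₀(66.6) = 36.5 dB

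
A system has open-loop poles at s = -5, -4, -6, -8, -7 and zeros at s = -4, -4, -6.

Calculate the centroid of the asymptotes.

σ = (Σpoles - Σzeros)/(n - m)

σ = (Σpoles - Σzeros)/(n - m) = (-30 - (-14))/(5 - 3) = -16/2 = -8.0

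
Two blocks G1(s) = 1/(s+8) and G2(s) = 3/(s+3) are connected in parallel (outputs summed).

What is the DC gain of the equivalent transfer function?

Parallel: G_eq = G1 + G2. DC gain = G1(0) + G2(0) = 1/8 + 3/3 = 0.125 + 1 = 1.125.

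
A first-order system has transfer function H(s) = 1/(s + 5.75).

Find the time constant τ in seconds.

For H(s) = 1/(s + 1/τ), the pole is at -1/τ = -5.75, so τ = 1/5.75 = 0.1739 s.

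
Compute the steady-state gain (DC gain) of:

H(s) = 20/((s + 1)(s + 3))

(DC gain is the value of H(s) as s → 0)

DC gain = H(0) = 20/(1 × 3) = 20/3 = 6.6667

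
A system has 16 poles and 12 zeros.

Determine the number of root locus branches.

Root locus has n branches where n = number of poles = 16.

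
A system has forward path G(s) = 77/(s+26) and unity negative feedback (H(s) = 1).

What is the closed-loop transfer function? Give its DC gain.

T(s) = G/(1+GH) = [77/(s+26)] / [1 + 77/(s+26)] = 77/(s+26+77) = 77/(s+103). DC gain = 77/103 = 0.7476.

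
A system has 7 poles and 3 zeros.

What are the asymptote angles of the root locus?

n - m = 7 - 3 = 4. Angles: θk = (2k + 1)·180°/4 = 45°, 135°, 225°, 315°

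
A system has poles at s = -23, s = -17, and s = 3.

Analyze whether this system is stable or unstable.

Pole(s) at s = 3 are not in the left half-plane. System is unstable.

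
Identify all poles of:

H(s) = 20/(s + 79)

Pole is where denominator = 0: s + 79 = 0, so s = -79.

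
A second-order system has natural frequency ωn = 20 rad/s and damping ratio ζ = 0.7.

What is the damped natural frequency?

ωd = ωn√(1 - ζ²) = 20√(1 - 0.7²) = 14.28 rad/s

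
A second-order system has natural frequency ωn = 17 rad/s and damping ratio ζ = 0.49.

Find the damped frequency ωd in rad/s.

ωd = ωn√(1 - ζ²) = 17√(1 - 0.49²) = 14.82 rad/s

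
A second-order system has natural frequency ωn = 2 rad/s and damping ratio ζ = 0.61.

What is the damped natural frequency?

ωd = ωn√(1 - ζ²) = 2√(1 - 0.61²) = 1.58 rad/s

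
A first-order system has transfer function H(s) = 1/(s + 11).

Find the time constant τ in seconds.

For H(s) = 1/(s + 1/τ), the pole is at -1/τ = -11, so τ = 1/11 = 0.0909 s.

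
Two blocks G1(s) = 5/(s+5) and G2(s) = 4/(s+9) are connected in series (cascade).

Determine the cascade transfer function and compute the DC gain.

Series: multiply transfer functions. G_eq = 5/(s+5) × 4/(s+9) = 20/((s+5)(s+9)). DC gain = 20/(5×9) = 0.4444.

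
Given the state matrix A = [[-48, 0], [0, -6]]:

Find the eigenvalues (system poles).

For diagonal matrix, eigenvalues are diagonal entries: λ₁ = -48, λ₂ = -6.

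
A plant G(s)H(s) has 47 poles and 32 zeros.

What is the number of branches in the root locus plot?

Root locus has n branches where n = number of poles = 47.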